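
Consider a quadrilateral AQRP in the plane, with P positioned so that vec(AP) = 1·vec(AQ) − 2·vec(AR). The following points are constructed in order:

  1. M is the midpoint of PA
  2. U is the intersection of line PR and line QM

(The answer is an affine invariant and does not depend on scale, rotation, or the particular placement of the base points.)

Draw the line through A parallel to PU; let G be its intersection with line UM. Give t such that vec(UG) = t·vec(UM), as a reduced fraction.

Choose coordinates A = (0, 0), Q = (1, 0), R = (0, 1), P = (1, -2).
1. M is the midpoint of PA ⇒ M = (1/2, -1)
2. U is the intersection of line PR and line QM ⇒ U = (3/5, -4/5)
through A parallel to PU: direction (-2/5, 6/5); meets UM at G = (2/5, -6/5)
G = U + t·(M−U) with t = 2

t = 2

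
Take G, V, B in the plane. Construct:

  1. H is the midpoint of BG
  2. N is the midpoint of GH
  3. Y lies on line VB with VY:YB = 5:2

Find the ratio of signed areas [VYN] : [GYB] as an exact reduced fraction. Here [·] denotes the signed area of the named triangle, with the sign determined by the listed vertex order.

[VYN]:[GYB] = 15/8

Work in coordinates with G = (0, 0), V = (1, 0), B = (0, 1).
1. H is the midpoint of BG ⇒ H = (0, 1/2)
2. N is the midpoint of GH ⇒ N = (0, 1/4)
3. Y lies on line VB with VY:YB = 5:2 ⇒ Y = (2/7, 5/7)
2·[VYN] = 15/28, 2·[GYB] = 2/7
[VYN]:[GYB] = 15/28:2/7 = 15/8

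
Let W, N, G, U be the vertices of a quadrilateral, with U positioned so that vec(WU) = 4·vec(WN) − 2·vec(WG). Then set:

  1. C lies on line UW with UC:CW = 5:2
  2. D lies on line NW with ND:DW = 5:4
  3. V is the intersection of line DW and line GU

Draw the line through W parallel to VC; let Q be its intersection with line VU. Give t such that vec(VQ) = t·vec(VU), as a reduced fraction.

Work in coordinates with W = (0, 0), N = (1, 0), G = (0, 1), U = (4, -2).
1. C lies on line UW with UC:CW = 5:2 ⇒ C = (8/7, -4/7)
2. D lies on line NW with ND:DW = 5:4 ⇒ D = (4/9, 0)
3. V is the intersection of line DW and line GU ⇒ V = (4/3, 0)
through W parallel to VC: direction (-4/21, -4/7); meets VU at Q = (4/15, 4/5)
Q = V + t·(U−V) with t = -2/5

t = -2/5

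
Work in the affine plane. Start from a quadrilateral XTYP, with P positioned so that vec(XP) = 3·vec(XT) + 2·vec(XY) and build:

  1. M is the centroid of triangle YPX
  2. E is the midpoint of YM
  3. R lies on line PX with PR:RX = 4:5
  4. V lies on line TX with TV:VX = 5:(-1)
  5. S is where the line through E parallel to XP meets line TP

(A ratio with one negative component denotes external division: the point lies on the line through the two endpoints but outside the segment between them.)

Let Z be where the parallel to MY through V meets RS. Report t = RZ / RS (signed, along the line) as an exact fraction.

Choose coordinates X = (0, 0), T = (1, 0), Y = (0, 1), P = (3, 2).
1. M is the centroid of triangle YPX ⇒ M = (1, 1)
2. E is the midpoint of YM ⇒ E = (1/2, 1)
3. R lies on line PX with PR:RX = 4:5 ⇒ R = (5/3, 10/9)
4. V lies on line TX with TV:VX = 5:(-1) ⇒ V = (-1/4, 0)
5. S is where the line through E parallel to XP meets line TP ⇒ S = (5, 4)
through V parallel to MY: direction (-1, 0); meets RS at Z = (5/13, 0)
Z = R + t·(S−R) with t = -5/13

t = -5/13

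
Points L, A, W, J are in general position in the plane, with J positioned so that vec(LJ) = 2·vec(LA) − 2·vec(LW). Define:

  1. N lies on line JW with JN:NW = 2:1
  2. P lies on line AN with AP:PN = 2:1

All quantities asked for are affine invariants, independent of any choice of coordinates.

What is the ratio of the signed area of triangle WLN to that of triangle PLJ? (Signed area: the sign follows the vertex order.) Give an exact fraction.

[WLN]:[PLJ] = 3/7

Choose coordinates L = (0, 0), A = (1, 0), W = (0, 1), J = (2, -2).
1. N lies on line JW with JN:NW = 2:1 ⇒ N = (2/3, 0)
2. P lies on line AN with AP:PN = 2:1 ⇒ P = (7/9, 0)
2·[WLN] = 2/3, 2·[PLJ] = 14/9
[WLN]:[PLJ] = 2/3:14/9 = 3/7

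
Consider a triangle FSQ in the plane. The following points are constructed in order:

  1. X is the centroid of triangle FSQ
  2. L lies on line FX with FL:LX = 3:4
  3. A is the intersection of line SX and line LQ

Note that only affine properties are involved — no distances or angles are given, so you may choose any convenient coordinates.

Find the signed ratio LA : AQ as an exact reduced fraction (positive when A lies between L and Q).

LA:AQ = 4/7

Choose coordinates F = (0, 0), S = (1, 0), Q = (0, 1).
1. X is the centroid of triangle FSQ ⇒ X = (1/3, 1/3)
2. L lies on line FX with FL:LX = 3:4 ⇒ L = (1/7, 1/7)
3. A is the intersection of line SX and line LQ ⇒ A = (1/11, 5/11)
A = L + t·(Q−L) with t = 4/11, so LA:AQ = t:(1−t) = 4/11:7/11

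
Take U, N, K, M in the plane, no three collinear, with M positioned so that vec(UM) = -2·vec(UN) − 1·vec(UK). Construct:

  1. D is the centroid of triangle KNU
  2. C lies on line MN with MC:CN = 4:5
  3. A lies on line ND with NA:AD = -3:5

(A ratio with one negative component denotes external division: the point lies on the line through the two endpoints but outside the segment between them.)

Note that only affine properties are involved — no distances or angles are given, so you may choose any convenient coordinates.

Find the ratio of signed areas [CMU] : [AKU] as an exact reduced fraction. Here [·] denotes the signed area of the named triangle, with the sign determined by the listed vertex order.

Set U = (0, 0), N = (1, 0), K = (0, 1), M = (-2, -1); any affine frame gives the same invariant.
1. D is the centroid of triangle KNU ⇒ D = (1/3, 1/3)
2. C lies on line MN with MC:CN = 4:5 ⇒ C = (-2/3, -5/9)
3. A lies on line ND with NA:AD = -3:5 ⇒ A = (2, -1/2)
2·[CMU] = -4/9, 2·[AKU] = 2
[CMU]:[AKU] = -4/9:2 = -2/9

[CMU]:[AKU] = -2/9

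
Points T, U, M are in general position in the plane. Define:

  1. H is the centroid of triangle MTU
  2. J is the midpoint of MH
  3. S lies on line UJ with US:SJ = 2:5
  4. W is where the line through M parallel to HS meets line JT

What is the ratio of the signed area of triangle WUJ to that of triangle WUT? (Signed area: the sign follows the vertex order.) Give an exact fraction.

[WUJ]:[WUT] = 5/18

Assign T = (0, 0), U = (1, 0), M = (0, 1) — the answer is frame-independent, so this choice is without loss of generality.
1. H is the centroid of triangle MTU ⇒ H = (1/3, 1/3)
2. J is the midpoint of MH ⇒ J = (1/6, 2/3)
3. S lies on line UJ with US:SJ = 2:5 ⇒ S = (16/21, 4/21)
4. W is where the line through M parallel to HS meets line JT ⇒ W = (3/13, 12/13)
2·[WUJ] = -10/39, 2·[WUT] = -12/13
[WUJ]:[WUT] = -10/39:-12/13 = 5/18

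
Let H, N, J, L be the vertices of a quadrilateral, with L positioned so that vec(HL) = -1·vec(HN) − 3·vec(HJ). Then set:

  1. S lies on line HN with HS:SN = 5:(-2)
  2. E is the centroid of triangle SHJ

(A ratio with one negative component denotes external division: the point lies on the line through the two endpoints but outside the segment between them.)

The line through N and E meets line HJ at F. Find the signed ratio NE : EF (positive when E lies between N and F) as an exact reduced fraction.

NE:EF = 4/5

Work in coordinates with H = (0, 0), N = (1, 0), J = (0, 1), L = (-1, -3).
1. S lies on line HN with HS:SN = 5:(-2) ⇒ S = (5/3, 0)
2. E is the centroid of triangle SHJ ⇒ E = (5/9, 1/3)
line NE meets HJ at F = (0, 3/4)
E = N + t·(F−N) with t = 4/9, so NE:EF = 4/9:5/9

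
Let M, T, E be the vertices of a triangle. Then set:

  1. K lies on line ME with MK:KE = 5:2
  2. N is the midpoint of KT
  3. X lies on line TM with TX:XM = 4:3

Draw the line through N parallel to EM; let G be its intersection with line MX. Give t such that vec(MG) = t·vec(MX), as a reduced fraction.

Assign M = (0, 0), T = (1, 0), E = (0, 1) — the answer is frame-independent, so this choice is without loss of generality.
1. K lies on line ME with MK:KE = 5:2 ⇒ K = (0, 5/7)
2. N is the midpoint of KT ⇒ N = (1/2, 5/14)
3. X lies on line TM with TX:XM = 4:3 ⇒ X = (3/7, 0)
through N parallel to EM: direction (0, -1); meets MX at G = (1/2, 0)
G = M + t·(X−M) with t = 7/6

t = 7/6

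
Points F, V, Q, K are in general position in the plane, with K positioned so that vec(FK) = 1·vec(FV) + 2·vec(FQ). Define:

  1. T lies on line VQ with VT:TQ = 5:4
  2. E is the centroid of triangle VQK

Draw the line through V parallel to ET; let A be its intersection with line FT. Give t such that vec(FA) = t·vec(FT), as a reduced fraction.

Work in coordinates with F = (0, 0), V = (1, 0), Q = (0, 1), K = (1, 2).
1. T lies on line VQ with VT:TQ = 5:4 ⇒ T = (4/9, 5/9)
2. E is the centroid of triangle VQK ⇒ E = (2/3, 1)
through V parallel to ET: direction (-2/9, -4/9); meets FT at A = (8/3, 10/3)
A = F + t·(T−F) with t = 6

t = 6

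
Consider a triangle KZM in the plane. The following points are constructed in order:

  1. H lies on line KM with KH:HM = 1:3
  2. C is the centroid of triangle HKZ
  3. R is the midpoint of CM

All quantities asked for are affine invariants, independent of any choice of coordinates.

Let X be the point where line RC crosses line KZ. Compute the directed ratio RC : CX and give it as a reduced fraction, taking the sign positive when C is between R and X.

Assign K = (0, 0), Z = (1, 0), M = (0, 1) — the answer is frame-independent, so this choice is without loss of generality.
1. H lies on line KM with KH:HM = 1:3 ⇒ H = (0, 1/4)
2. C is the centroid of triangle HKZ ⇒ C = (1/3, 1/12)
3. R is the midpoint of CM ⇒ R = (1/6, 13/24)
line RC meets KZ at X = (4/11, 0)
C = R + t·(X−R) with t = 11/13, so RC:CX = 11/13:2/13

RC:CX = 11/2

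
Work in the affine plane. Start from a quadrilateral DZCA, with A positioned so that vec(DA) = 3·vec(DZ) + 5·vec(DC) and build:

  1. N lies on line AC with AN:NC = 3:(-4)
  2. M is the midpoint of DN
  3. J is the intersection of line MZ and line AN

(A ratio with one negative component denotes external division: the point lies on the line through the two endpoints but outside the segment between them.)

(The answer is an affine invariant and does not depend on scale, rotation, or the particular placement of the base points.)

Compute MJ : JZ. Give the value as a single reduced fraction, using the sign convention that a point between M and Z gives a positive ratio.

MJ:JZ = -3/14

Choose coordinates D = (0, 0), Z = (1, 0), C = (0, 1), A = (3, 5).
1. N lies on line AC with AN:NC = 3:(-4) ⇒ N = (12, 17)
2. M is the midpoint of DN ⇒ M = (6, 17/2)
3. J is the intersection of line MZ and line AN ⇒ J = (81/11, 119/11)
J = M + t·(Z−M) with t = -3/11, so MJ:JZ = t:(1−t) = -3/11:14/11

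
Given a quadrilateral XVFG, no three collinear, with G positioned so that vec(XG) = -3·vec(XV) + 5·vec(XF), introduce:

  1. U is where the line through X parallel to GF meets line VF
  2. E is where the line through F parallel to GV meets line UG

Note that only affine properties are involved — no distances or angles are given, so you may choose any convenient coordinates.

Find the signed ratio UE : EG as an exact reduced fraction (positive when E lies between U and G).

Work in coordinates with X = (0, 0), V = (1, 0), F = (0, 1), G = (-3, 5).
1. U is where the line through X parallel to GF meets line VF ⇒ U = (-3, 4)
2. E is where the line through F parallel to GV meets line UG ⇒ E = (-3, 19/4)
E = U + t·(G−U) with t = 3/4, so UE:EG = t:(1−t) = 3/4:1/4

UE:EG = 3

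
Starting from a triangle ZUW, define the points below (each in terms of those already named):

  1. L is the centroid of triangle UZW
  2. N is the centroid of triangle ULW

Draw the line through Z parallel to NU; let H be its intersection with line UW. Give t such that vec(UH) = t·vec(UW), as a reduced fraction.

Work in coordinates with Z = (0, 0), U = (1, 0), W = (0, 1).
1. L is the centroid of triangle UZW ⇒ L = (1/3, 1/3)
2. N is the centroid of triangle ULW ⇒ N = (4/9, 4/9)
through Z parallel to NU: direction (5/9, -4/9); meets UW at H = (5, -4)
H = U + t·(W−U) with t = -4

t = -4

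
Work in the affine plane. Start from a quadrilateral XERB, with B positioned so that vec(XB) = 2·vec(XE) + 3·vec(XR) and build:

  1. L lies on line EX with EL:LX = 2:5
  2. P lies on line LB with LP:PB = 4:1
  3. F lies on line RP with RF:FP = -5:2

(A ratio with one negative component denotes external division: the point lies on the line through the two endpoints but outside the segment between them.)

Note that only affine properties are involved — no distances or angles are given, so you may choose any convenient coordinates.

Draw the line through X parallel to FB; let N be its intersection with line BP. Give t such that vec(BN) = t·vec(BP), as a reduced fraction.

Assign X = (0, 0), E = (1, 0), R = (0, 1), B = (2, 3) — the answer is frame-independent, so this choice is without loss of generality.
1. L lies on line EX with EL:LX = 2:5 ⇒ L = (5/7, 0)
2. P lies on line LB with LP:PB = 4:1 ⇒ P = (61/35, 12/5)
3. F lies on line RP with RF:FP = -5:2 ⇒ F = (61/21, 10/3)
through X parallel to FB: direction (-19/21, -1/3); meets BP at N = (95/112, 5/16)
N = B + t·(P−B) with t = 215/48

t = 215/48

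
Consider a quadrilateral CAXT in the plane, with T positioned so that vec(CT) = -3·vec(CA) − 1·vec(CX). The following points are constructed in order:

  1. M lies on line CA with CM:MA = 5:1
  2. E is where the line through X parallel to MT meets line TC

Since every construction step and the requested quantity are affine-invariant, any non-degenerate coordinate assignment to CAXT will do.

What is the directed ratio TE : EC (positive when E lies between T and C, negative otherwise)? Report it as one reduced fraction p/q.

Set C = (0, 0), A = (1, 0), X = (0, 1), T = (-3, -1); any affine frame gives the same invariant.
1. M lies on line CA with CM:MA = 5:1 ⇒ M = (5/6, 0)
2. E is where the line through X parallel to MT meets line TC ⇒ E = (69/5, 23/5)
E = T + t·(C−T) with t = 28/5, so TE:EC = t:(1−t) = 28/5:-23/5

TE:EC = -28/23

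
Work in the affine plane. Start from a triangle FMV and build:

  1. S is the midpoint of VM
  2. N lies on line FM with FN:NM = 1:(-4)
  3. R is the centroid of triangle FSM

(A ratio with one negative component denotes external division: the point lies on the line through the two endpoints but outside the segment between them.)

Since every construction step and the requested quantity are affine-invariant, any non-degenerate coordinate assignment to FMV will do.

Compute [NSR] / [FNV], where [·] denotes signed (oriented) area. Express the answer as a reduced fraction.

Choose coordinates F = (0, 0), M = (1, 0), V = (0, 1).
1. S is the midpoint of VM ⇒ S = (1/2, 1/2)
2. N lies on line FM with FN:NM = 1:(-4) ⇒ N = (-1/3, 0)
3. R is the centroid of triangle FSM ⇒ R = (1/2, 1/6)
2·[NSR] = -5/18, 2·[FNV] = -1/3
[NSR]:[FNV] = -5/18:-1/3 = 5/6

[NSR]:[FNV] = 5/6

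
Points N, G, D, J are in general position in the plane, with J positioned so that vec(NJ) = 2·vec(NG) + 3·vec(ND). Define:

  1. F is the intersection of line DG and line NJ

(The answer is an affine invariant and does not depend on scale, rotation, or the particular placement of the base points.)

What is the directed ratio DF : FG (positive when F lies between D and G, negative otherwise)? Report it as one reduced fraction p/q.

Choose coordinates N = (0, 0), G = (1, 0), D = (0, 1), J = (2, 3).
1. F is the intersection of line DG and line NJ ⇒ F = (2/5, 3/5)
F = D + t·(G−D) with t = 2/5, so DF:FG = t:(1−t) = 2/5:3/5

DF:FG = 2/3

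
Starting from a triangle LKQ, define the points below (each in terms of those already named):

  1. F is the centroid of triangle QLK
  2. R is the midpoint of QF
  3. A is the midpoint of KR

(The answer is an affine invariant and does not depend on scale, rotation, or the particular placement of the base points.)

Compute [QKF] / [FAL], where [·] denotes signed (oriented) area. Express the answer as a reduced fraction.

Set L = (0, 0), K = (1, 0), Q = (0, 1); any affine frame gives the same invariant.
1. F is the centroid of triangle QLK ⇒ F = (1/3, 1/3)
2. R is the midpoint of QF ⇒ R = (1/6, 2/3)
3. A is the midpoint of KR ⇒ A = (7/12, 1/3)
2·[QKF] = -1/3, 2·[FAL] = -1/12
[QKF]:[FAL] = -1/3:-1/12 = 4

[QKF]:[FAL] = 4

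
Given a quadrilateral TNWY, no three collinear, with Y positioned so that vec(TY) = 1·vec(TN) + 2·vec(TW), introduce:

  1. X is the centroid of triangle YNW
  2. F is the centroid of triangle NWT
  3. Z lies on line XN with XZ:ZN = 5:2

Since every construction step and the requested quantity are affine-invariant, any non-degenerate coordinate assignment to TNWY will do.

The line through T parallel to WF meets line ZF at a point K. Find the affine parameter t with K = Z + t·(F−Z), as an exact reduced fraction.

t = 44/23

Choose coordinates T = (0, 0), N = (1, 0), W = (0, 1), Y = (1, 2).
1. X is the centroid of triangle YNW ⇒ X = (2/3, 1)
2. F is the centroid of triangle NWT ⇒ F = (1/3, 1/3)
3. Z lies on line XN with XZ:ZN = 5:2 ⇒ Z = (19/21, 2/7)
through T parallel to WF: direction (1/3, -2/3); meets ZF at K = (-13/69, 26/69)
K = Z + t·(F−Z) with t = 44/23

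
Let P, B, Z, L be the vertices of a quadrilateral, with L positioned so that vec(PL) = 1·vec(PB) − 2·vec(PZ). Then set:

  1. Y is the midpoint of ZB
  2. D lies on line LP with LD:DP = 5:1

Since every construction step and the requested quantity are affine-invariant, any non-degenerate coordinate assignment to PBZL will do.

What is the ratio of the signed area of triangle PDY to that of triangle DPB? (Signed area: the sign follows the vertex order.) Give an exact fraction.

[PDY]:[DPB] = -3/4

Choose coordinates P = (0, 0), B = (1, 0), Z = (0, 1), L = (1, -2).
1. Y is the midpoint of ZB ⇒ Y = (1/2, 1/2)
2. D lies on line LP with LD:DP = 5:1 ⇒ D = (1/6, -1/3)
2·[PDY] = 1/4, 2·[DPB] = -1/3
[PDY]:[DPB] = 1/4:-1/3 = -3/4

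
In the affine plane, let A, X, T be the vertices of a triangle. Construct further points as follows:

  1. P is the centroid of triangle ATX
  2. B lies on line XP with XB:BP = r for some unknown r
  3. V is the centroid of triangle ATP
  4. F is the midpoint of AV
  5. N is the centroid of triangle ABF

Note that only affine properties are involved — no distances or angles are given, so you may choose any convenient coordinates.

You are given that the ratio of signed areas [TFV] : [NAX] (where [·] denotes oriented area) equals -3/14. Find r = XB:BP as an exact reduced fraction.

r = -3/4

Set A = (0, 0), X = (1, 0), T = (0, 1); any affine frame gives the same invariant.
1. P is the centroid of triangle ATX ⇒ P = (1/3, 1/3)
2. With XB:BP = r, write λ = r/(r+1) so B = X + λ·(P−X); B is affine-linear in λ
3. V is the centroid of triangle ATP ⇒ V = (1/9, 4/9)
4. F is the midpoint of AV ⇒ F = (1/18, 2/9)
5. N is the centroid of triangle ABF ⇒ N is an affine combination of earlier points and hence also affine-linear in λ
Every point depending on B is an affine combination of B and λ-independent points, so each such coordinate is linear in λ; the λ² term in each signed area is a multiple of (P−X)×(P−X) = 0, so 2·[TFV] and 2·[NAX] are each linear in λ. Evaluating at λ=0 and λ=1:
  2·[TFV] = 1/18,   2·[NAX] = 1/9·λ + 2/27
So [TFV]:[NAX] = (1/18) / (1/9·λ + 2/27). Setting this equal to -3/14:
  1/18 = -3/14·(1/9·λ + 2/27)  ⇒  λ = -3
Then r = λ/(1−λ) = (-3)/(4) = -3/4. Check: with r = -3/4, B = (3, -1) and [TFV]:[NAX] = -3/14 as required.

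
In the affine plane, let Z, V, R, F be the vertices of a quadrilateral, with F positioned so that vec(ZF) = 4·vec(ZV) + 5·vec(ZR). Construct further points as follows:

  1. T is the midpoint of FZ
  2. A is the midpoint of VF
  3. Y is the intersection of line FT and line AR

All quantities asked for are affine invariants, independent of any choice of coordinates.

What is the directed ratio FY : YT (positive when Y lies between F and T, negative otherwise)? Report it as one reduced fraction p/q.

Set Z = (0, 0), V = (1, 0), R = (0, 1), F = (4, 5); any affine frame gives the same invariant.
1. T is the midpoint of FZ ⇒ T = (2, 5/2)
2. A is the midpoint of VF ⇒ A = (5/2, 5/2)
3. Y is the intersection of line FT and line AR ⇒ Y = (20/13, 25/13)
Y = F + t·(T−F) with t = 16/13, so FY:YT = t:(1−t) = 16/13:-3/13

FY:YT = -16/3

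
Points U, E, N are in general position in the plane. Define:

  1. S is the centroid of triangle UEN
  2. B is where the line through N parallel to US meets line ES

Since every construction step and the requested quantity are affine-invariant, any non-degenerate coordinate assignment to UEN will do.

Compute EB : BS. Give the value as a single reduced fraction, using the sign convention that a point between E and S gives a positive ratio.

EB:BS = -2

Set U = (0, 0), E = (1, 0), N = (0, 1); any affine frame gives the same invariant.
1. S is the centroid of triangle UEN ⇒ S = (1/3, 1/3)
2. B is where the line through N parallel to US meets line ES ⇒ B = (-1/3, 2/3)
B = E + t·(S−E) with t = 2, so EB:BS = t:(1−t) = 2:-1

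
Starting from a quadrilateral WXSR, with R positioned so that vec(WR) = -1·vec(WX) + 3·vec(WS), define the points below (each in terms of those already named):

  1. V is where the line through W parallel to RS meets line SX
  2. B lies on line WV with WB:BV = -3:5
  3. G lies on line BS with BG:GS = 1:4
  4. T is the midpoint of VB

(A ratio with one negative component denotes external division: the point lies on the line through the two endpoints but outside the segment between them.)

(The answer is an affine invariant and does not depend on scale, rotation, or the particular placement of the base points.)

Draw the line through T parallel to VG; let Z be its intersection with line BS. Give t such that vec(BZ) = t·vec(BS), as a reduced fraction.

Choose coordinates W = (0, 0), X = (1, 0), S = (0, 1), R = (-1, 3).
1. V is where the line through W parallel to RS meets line SX ⇒ V = (-1, 2)
2. B lies on line WV with WB:BV = -3:5 ⇒ B = (3/2, -3)
3. G lies on line BS with BG:GS = 1:4 ⇒ G = (6/5, -11/5)
4. T is the midpoint of VB ⇒ T = (1/4, -1/2)
through T parallel to VG: direction (11/5, -21/5); meets BS at Z = (27/20, -13/5)
Z = B + t·(S−B) with t = 1/10

t = 1/10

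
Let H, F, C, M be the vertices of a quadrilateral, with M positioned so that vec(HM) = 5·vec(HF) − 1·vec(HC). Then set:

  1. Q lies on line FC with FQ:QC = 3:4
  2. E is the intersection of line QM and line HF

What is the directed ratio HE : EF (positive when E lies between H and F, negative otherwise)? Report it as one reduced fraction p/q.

HE:EF = -19/9

Work in coordinates with H = (0, 0), F = (1, 0), C = (0, 1), M = (5, -1).
1. Q lies on line FC with FQ:QC = 3:4 ⇒ Q = (4/7, 3/7)
2. E is the intersection of line QM and line HF ⇒ E = (19/10, 0)
E = H + t·(F−H) with t = 19/10, so HE:EF = t:(1−t) = 19/10:-9/10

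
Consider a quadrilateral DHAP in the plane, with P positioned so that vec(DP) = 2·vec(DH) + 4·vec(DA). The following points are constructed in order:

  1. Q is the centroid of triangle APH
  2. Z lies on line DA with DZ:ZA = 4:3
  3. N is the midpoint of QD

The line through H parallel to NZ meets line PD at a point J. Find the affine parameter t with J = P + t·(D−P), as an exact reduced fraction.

t = 73/62

Set D = (0, 0), H = (1, 0), A = (0, 1), P = (2, 4); any affine frame gives the same invariant.
1. Q is the centroid of triangle APH ⇒ Q = (1, 5/3)
2. Z lies on line DA with DZ:ZA = 4:3 ⇒ Z = (0, 4/7)
3. N is the midpoint of QD ⇒ N = (1/2, 5/6)
through H parallel to NZ: direction (-1/2, -11/42); meets PD at J = (-11/31, -22/31)
J = P + t·(D−P) with t = 73/62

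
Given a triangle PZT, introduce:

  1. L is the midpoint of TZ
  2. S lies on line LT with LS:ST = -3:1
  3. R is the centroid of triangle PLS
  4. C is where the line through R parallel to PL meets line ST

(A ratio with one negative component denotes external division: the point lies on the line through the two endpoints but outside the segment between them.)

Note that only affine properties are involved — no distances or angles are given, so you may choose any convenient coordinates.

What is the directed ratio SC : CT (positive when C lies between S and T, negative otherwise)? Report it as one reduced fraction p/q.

SC:CT = -2

Assign P = (0, 0), Z = (1, 0), T = (0, 1) — the answer is frame-independent, so this choice is without loss of generality.
1. L is the midpoint of TZ ⇒ L = (1/2, 1/2)
2. S lies on line LT with LS:ST = -3:1 ⇒ S = (-1/4, 5/4)
3. R is the centroid of triangle PLS ⇒ R = (1/12, 7/12)
4. C is where the line through R parallel to PL meets line ST ⇒ C = (1/4, 3/4)
C = S + t·(T−S) with t = 2, so SC:CT = t:(1−t) = 2:-1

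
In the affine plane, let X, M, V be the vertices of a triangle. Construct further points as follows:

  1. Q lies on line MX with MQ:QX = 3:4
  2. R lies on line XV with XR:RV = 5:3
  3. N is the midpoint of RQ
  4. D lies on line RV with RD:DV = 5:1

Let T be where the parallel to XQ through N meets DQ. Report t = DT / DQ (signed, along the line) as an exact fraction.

Assign X = (0, 0), M = (1, 0), V = (0, 1) — the answer is frame-independent, so this choice is without loss of generality.
1. Q lies on line MX with MQ:QX = 3:4 ⇒ Q = (4/7, 0)
2. R lies on line XV with XR:RV = 5:3 ⇒ R = (0, 5/8)
3. N is the midpoint of RQ ⇒ N = (2/7, 5/16)
4. D lies on line RV with RD:DV = 5:1 ⇒ D = (0, 15/16)
through N parallel to XQ: direction (4/7, 0); meets DQ at T = (8/21, 5/16)
T = D + t·(Q−D) with t = 2/3

t = 2/3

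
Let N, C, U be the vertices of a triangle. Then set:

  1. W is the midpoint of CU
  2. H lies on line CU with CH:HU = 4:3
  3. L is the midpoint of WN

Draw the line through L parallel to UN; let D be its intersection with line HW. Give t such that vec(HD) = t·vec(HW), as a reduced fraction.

t = -5/2

Choose coordinates N = (0, 0), C = (1, 0), U = (0, 1).
1. W is the midpoint of CU ⇒ W = (1/2, 1/2)
2. H lies on line CU with CH:HU = 4:3 ⇒ H = (3/7, 4/7)
3. L is the midpoint of WN ⇒ L = (1/4, 1/4)
through L parallel to UN: direction (0, -1); meets HW at D = (1/4, 3/4)
D = H + t·(W−H) with t = -5/2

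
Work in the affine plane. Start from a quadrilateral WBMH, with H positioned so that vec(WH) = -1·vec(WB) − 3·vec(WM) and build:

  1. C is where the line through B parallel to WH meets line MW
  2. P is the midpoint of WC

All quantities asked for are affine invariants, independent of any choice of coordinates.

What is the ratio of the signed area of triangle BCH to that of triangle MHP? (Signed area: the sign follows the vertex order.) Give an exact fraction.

Work in coordinates with W = (0, 0), B = (1, 0), M = (0, 1), H = (-1, -3).
1. C is where the line through B parallel to WH meets line MW ⇒ C = (0, -3)
2. P is the midpoint of WC ⇒ P = (0, -3/2)
2·[BCH] = -3, 2·[MHP] = 5/2
[BCH]:[MHP] = -3:5/2 = -6/5

[BCH]:[MHP] = -6/5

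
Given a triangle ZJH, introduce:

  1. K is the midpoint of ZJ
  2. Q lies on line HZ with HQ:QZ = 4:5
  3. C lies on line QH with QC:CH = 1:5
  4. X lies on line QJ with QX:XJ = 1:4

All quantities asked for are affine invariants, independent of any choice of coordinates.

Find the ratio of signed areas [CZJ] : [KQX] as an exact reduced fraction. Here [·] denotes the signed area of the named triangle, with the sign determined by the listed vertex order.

Work in coordinates with Z = (0, 0), J = (1, 0), H = (0, 1).
1. K is the midpoint of ZJ ⇒ K = (1/2, 0)
2. Q lies on line HZ with HQ:QZ = 4:5 ⇒ Q = (0, 5/9)
3. C lies on line QH with QC:CH = 1:5 ⇒ C = (0, 17/27)
4. X lies on line QJ with QX:XJ = 1:4 ⇒ X = (1/5, 4/9)
2·[CZJ] = 17/27, 2·[KQX] = -1/18
[CZJ]:[KQX] = 17/27:-1/18 = -34/3

[CZJ]:[KQX] = -34/3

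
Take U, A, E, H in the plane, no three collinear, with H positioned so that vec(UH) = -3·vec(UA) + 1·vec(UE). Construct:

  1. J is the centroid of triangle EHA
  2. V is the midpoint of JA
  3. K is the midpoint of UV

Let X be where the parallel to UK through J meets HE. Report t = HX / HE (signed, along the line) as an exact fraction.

Set U = (0, 0), A = (1, 0), E = (0, 1), H = (-3, 1); any affine frame gives the same invariant.
1. J is the centroid of triangle EHA ⇒ J = (-2/3, 2/3)
2. V is the midpoint of JA ⇒ V = (1/6, 1/3)
3. K is the midpoint of UV ⇒ K = (1/12, 1/6)
through J parallel to UK: direction (1/12, 1/6); meets HE at X = (-1/2, 1)
X = H + t·(E−H) with t = 5/6

t = 5/6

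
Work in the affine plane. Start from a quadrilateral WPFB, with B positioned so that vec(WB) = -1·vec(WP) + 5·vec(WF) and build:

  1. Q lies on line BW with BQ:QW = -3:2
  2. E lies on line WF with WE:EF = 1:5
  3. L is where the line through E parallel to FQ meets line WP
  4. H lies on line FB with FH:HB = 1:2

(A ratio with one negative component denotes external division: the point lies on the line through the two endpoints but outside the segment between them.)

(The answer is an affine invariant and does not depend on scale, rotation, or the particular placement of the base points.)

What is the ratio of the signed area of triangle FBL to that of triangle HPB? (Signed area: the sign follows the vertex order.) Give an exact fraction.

Assign W = (0, 0), P = (1, 0), F = (0, 1), B = (-1, 5) — the answer is frame-independent, so this choice is without loss of generality.
1. Q lies on line BW with BQ:QW = -3:2 ⇒ Q = (2, -10)
2. E lies on line WF with WE:EF = 1:5 ⇒ E = (0, 1/6)
3. L is where the line through E parallel to FQ meets line WP ⇒ L = (1/33, 0)
4. H lies on line FB with FH:HB = 1:2 ⇒ H = (-1/3, 7/3)
2·[FBL] = 29/33, 2·[HPB] = 2
[FBL]:[HPB] = 29/33:2 = 29/66

[FBL]:[HPB] = 29/66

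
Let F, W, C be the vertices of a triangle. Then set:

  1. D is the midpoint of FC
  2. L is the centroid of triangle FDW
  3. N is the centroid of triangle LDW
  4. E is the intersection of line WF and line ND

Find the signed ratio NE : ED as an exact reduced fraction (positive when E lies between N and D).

Work in coordinates with F = (0, 0), W = (1, 0), C = (0, 1).
1. D is the midpoint of FC ⇒ D = (0, 1/2)
2. L is the centroid of triangle FDW ⇒ L = (1/3, 1/6)
3. N is the centroid of triangle LDW ⇒ N = (4/9, 2/9)
4. E is the intersection of line WF and line ND ⇒ E = (4/5, 0)
E = N + t·(D−N) with t = -4/5, so NE:ED = t:(1−t) = -4/5:9/5

NE:ED = -4/9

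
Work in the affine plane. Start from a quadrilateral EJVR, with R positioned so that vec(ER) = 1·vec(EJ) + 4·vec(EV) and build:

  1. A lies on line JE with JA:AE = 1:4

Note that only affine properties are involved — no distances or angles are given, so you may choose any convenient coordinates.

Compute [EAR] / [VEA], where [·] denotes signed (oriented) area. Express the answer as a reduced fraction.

Assign E = (0, 0), J = (1, 0), V = (0, 1), R = (1, 4) — the answer is frame-independent, so this choice is without loss of generality.
1. A lies on line JE with JA:AE = 1:4 ⇒ A = (4/5, 0)
2·[EAR] = 16/5, 2·[VEA] = 4/5
[EAR]:[VEA] = 16/5:4/5 = 4

[EAR]:[VEA] = 4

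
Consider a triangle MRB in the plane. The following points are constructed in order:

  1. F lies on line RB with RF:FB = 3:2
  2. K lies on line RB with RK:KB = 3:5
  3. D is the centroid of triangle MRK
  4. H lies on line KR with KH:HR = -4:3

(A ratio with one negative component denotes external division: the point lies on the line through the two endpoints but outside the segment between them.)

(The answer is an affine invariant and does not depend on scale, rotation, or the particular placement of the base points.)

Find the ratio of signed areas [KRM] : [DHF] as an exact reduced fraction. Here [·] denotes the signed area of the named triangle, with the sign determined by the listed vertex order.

Work in coordinates with M = (0, 0), R = (1, 0), B = (0, 1).
1. F lies on line RB with RF:FB = 3:2 ⇒ F = (2/5, 3/5)
2. K lies on line RB with RK:KB = 3:5 ⇒ K = (5/8, 3/8)
3. D is the centroid of triangle MRK ⇒ D = (13/24, 1/8)
4. H lies on line KR with KH:HR = -4:3 ⇒ H = (17/8, -9/8)
2·[KRM] = -3/8, 2·[DHF] = 23/40
[KRM]:[DHF] = -3/8:23/40 = -15/23

[KRM]:[DHF] = -15/23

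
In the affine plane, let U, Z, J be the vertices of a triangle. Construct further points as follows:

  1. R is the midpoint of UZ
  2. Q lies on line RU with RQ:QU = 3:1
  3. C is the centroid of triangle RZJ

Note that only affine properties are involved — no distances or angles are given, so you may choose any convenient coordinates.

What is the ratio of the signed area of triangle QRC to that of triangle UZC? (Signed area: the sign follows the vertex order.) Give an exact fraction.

[QRC]:[UZC] = 3/8

Assign U = (0, 0), Z = (1, 0), J = (0, 1) — the answer is frame-independent, so this choice is without loss of generality.
1. R is the midpoint of UZ ⇒ R = (1/2, 0)
2. Q lies on line RU with RQ:QU = 3:1 ⇒ Q = (1/8, 0)
3. C is the centroid of triangle RZJ ⇒ C = (1/2, 1/3)
2·[QRC] = 1/8, 2·[UZC] = 1/3
[QRC]:[UZC] = 1/8:1/3 = 3/8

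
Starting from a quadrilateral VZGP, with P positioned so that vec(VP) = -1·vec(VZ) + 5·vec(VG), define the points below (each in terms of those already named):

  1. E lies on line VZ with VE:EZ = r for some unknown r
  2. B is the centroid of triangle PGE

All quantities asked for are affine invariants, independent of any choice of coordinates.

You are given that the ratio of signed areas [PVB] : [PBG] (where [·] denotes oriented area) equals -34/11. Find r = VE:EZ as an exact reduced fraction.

Set V = (0, 0), Z = (1, 0), G = (0, 1), P = (-1, 5); any affine frame gives the same invariant.
1. With VE:EZ = r, write λ = r/(r+1) so E = V + λ·(Z−V); E is affine-linear in λ
2. B is the centroid of triangle PGE ⇒ B is an affine combination of earlier points and hence also affine-linear in λ
Every point depending on E is an affine combination of E and λ-independent points, so each such coordinate is linear in λ; the λ² term in each signed area is a multiple of (Z−V)×(Z−V) = 0, so 2·[PVB] and 2·[PBG] are each linear in λ. Evaluating at λ=0 and λ=1:
  2·[PVB] = 5/3·λ + 1/3,   2·[PBG] = -4/3·λ + 1/3
So [PVB]:[PBG] = (5/3·λ + 1/3) / (-4/3·λ + 1/3). Setting this equal to -34/11:
  5/3·λ + 1/3 = -34/11·(-4/3·λ + 1/3)  ⇒  λ = 5/9
Then r = λ/(1−λ) = (5/9)/(4/9) = 5/4. Check: with r = 5/4, E = (5/9, 0) and [PVB]:[PBG] = -34/11 as required.

r = 5/4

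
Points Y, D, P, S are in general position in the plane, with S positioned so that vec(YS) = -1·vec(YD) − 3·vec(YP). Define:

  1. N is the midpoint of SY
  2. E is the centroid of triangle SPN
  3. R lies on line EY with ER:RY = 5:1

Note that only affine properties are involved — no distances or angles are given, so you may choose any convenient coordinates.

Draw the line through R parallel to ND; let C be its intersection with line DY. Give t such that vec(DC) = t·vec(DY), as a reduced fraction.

Work in coordinates with Y = (0, 0), D = (1, 0), P = (0, 1), S = (-1, -3).
1. N is the midpoint of SY ⇒ N = (-1/2, -3/2)
2. E is the centroid of triangle SPN ⇒ E = (-1/2, -7/6)
3. R lies on line EY with ER:RY = 5:1 ⇒ R = (-1/12, -7/36)
through R parallel to ND: direction (3/2, 3/2); meets DY at C = (1/9, 0)
C = D + t·(Y−D) with t = 8/9

t = 8/9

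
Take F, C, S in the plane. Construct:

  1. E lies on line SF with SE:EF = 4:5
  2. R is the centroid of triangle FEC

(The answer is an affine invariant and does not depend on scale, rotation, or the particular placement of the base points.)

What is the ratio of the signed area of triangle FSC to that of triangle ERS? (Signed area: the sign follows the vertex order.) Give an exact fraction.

[FSC]:[ERS] = -27/4

Assign F = (0, 0), C = (1, 0), S = (0, 1) — the answer is frame-independent, so this choice is without loss of generality.
1. E lies on line SF with SE:EF = 4:5 ⇒ E = (0, 5/9)
2. R is the centroid of triangle FEC ⇒ R = (1/3, 5/27)
2·[FSC] = -1, 2·[ERS] = 4/27
[FSC]:[ERS] = -1:4/27 = -27/4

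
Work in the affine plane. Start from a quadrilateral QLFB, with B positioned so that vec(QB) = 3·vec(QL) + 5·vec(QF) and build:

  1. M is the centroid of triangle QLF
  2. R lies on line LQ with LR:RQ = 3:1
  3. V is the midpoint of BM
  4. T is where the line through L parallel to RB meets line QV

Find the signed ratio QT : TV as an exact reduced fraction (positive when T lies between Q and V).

Set Q = (0, 0), L = (1, 0), F = (0, 1), B = (3, 5); any affine frame gives the same invariant.
1. M is the centroid of triangle QLF ⇒ M = (1/3, 1/3)
2. R lies on line LQ with LR:RQ = 3:1 ⇒ R = (1/4, 0)
3. V is the midpoint of BM ⇒ V = (5/3, 8/3)
4. T is where the line through L parallel to RB meets line QV ⇒ T = (25/3, 40/3)
T = Q + t·(V−Q) with t = 5, so QT:TV = t:(1−t) = 5:-4

QT:TV = -5/4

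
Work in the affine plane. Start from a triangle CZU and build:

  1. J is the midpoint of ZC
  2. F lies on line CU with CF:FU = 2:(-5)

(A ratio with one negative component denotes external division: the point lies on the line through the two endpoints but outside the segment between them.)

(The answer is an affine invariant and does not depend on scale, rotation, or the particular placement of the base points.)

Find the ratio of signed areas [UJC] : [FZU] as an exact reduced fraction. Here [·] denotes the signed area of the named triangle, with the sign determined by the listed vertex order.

[UJC]:[FZU] = -3/10

Work in coordinates with C = (0, 0), Z = (1, 0), U = (0, 1).
1. J is the midpoint of ZC ⇒ J = (1/2, 0)
2. F lies on line CU with CF:FU = 2:(-5) ⇒ F = (0, -2/3)
2·[UJC] = -1/2, 2·[FZU] = 5/3
[UJC]:[FZU] = -1/2:5/3 = -3/10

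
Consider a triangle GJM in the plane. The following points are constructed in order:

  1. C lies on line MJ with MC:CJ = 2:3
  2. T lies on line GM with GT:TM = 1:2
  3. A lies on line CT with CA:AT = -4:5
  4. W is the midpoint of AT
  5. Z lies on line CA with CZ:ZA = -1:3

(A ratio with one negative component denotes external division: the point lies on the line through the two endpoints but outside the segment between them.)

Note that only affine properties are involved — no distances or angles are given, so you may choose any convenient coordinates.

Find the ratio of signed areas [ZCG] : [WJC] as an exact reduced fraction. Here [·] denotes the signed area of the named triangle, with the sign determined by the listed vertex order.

Work in coordinates with G = (0, 0), J = (1, 0), M = (0, 1).
1. C lies on line MJ with MC:CJ = 2:3 ⇒ C = (2/5, 3/5)
2. T lies on line GM with GT:TM = 1:2 ⇒ T = (0, 1/3)
3. A lies on line CT with CA:AT = -4:5 ⇒ A = (2, 5/3)
4. W is the midpoint of AT ⇒ W = (1, 1)
5. Z lies on line CA with CZ:ZA = -1:3 ⇒ Z = (-2/5, 1/15)
2·[ZCG] = -4/15, 2·[WJC] = -3/5
[ZCG]:[WJC] = -4/15:-3/5 = 4/9

[ZCG]:[WJC] = 4/9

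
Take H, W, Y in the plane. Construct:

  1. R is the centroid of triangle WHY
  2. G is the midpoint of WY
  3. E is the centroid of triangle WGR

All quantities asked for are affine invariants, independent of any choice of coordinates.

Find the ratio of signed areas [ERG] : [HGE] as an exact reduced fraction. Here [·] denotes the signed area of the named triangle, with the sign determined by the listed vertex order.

[ERG]:[HGE] = 1/3

Work in coordinates with H = (0, 0), W = (1, 0), Y = (0, 1).
1. R is the centroid of triangle WHY ⇒ R = (1/3, 1/3)
2. G is the midpoint of WY ⇒ G = (1/2, 1/2)
3. E is the centroid of triangle WGR ⇒ E = (11/18, 5/18)
2·[ERG] = -1/18, 2·[HGE] = -1/6
[ERG]:[HGE] = -1/18:-1/6 = 1/3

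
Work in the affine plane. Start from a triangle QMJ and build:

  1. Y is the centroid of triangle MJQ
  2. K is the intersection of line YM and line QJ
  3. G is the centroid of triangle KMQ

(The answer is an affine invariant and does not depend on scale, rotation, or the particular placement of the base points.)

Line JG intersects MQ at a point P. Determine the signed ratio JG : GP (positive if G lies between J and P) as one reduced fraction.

Assign Q = (0, 0), M = (1, 0), J = (0, 1) — the answer is frame-independent, so this choice is without loss of generality.
1. Y is the centroid of triangle MJQ ⇒ Y = (1/3, 1/3)
2. K is the intersection of line YM and line QJ ⇒ K = (0, 1/2)
3. G is the centroid of triangle KMQ ⇒ G = (1/3, 1/6)
line JG meets MQ at P = (2/5, 0)
G = J + t·(P−J) with t = 5/6, so JG:GP = 5/6:1/6

JG:GP = 5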